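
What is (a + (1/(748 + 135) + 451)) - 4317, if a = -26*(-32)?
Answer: -2679021/883 ≈ -3034.0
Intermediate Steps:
a = 832
(a + (1/(748 + 135) + 451)) - 4317 = (832 + (1/(748 + 135) + 451)) - 4317 = (832 + (1/883 + 451)) - 4317 = (832 + 398234/883) - 4317 = 1132890/883 - 4317 = -2679021/883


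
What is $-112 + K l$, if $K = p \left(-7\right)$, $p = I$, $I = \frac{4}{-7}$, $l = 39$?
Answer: $44$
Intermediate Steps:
$I = - \frac{4}{7}$ ($I = 4 \left(- \frac{1}{7}\right) = - \frac{4}{7} \approx -0.57143$)
$p = - \frac{4}{7} \approx -0.57143$
$K = 4$ ($K = \left(- \frac{4}{7}\right) \left(-7\right) = 4$)
$-112 + K l = -112 + 4 \cdot 39 = -112 + 156 = 44$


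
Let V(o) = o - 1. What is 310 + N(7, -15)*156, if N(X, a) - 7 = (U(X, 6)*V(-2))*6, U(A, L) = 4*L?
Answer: -65990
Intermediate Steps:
V(o) = -1 + o
N(X, a) = -425 (N(X, a) = 7 + ((4*6)*(-1 - 2))*6 = 7 + (24*(-3))*6 = 7 - 72*6 = 7 - 432 = -425)
310 + N(7, -15)*156 = 310 - 425*156 = 310 - 66300 = -65990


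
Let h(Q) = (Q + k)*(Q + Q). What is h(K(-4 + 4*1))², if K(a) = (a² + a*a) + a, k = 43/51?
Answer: 0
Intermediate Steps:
k = 43/51 (k = 43*(1/51) = 43/51 ≈ 0.84314)
K(a) = a + 2*a² (K(a) = (a² + a²) + a = 2*a² + a = a + 2*a²)
h(Q) = 2*Q*(43/51 + Q) (h(Q) = (Q + 43/51)*(Q + Q) = (43/51 + Q)*(2*Q) = 2*Q*(43/51 + Q))
h(K(-4 + 4*1))² = (2*((-4 + 4*1)*(1 + 2*(-4 + 4*1)))*(43 + 51*((-4 + 4*1)*(1 + 2*(-4 + 4*1))))/51)² = (2*((-4 + 4)*(1 + 2*(-4 + 4)))*(43 + 51*((-4 + 4)*(1 + 2*(-4 + 4))))/51)² = (2*(0*(1 + 2*0))*(43 + 51*(0*(1 + 2*0)))/51)² = (2*(0*(1 + 0))*(43 + 51*(0*(1 + 0)))/51)² = (2*(0*1)*(43 + 51*(0*1))/51)² = ((2/51)*0*(43 + 51*0))² = ((2/51)*0*(43 + 0))² = ((2/51)*0*43)² = 0² = 0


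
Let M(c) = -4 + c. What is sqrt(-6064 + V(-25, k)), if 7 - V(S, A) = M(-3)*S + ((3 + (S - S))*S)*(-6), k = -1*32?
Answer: I*sqrt(6682) ≈ 81.744*I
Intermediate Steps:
k = -32
V(S, A) = 7 + 25*S (V(S, A) = 7 - ((-4 - 3)*S + ((3 + (S - S))*S)*(-6)) = 7 - (-7*S + ((3 + 0)*S)*(-6)) = 7 - (-7*S + (3*S)*(-6)) = 7 - (-7*S - 18*S) = 7 - (-25)*S = 7 + 25*S)
sqrt(-6064 + V(-25, k)) = sqrt(-6064 + (7 + 25*(-25))) = sqrt(-6064 + (7 - 625)) = sqrt(-6064 - 618) = sqrt(-6682) = I*sqrt(6682)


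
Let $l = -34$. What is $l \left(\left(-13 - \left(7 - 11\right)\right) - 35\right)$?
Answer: $1496$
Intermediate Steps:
$l \left(\left(-13 - \left(7 - 11\right)\right) - 35\right) = - 34 \left(\left(-13 - \left(7 - 11\right)\right) - 35\right) = - 34 \left(\left(-13 - -4\right) - 35\right) = - 34 \left(\left(-13 + 4\right) - 35\right) = - 34 \left(-9 - 35\right) = \left(-34\right) \left(-44\right) = 1496$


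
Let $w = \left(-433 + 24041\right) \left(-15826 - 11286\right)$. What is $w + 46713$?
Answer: $-640013383$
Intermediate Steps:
$w = -640060096$ ($w = 23608 \left(-27112\right) = -640060096$)
$w + 46713 = -640060096 + 46713 = -640013383$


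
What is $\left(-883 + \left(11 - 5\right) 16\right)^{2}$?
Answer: $619369$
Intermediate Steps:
$\left(-883 + \left(11 - 5\right) 16\right)^{2} = \left(-883 + 6 \cdot 16\right)^{2} = \left(-883 + 96\right)^{2} = \left(-787\right)^{2} = 619369$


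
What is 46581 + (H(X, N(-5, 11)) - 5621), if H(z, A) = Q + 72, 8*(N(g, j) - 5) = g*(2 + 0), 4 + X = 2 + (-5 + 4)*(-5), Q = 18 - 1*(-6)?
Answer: 41056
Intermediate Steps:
Q = 24 (Q = 18 + 6 = 24)
X = 3 (X = -4 + (2 + (-5 + 4)*(-5)) = -4 + (2 - 1*(-5)) = -4 + (2 + 5) = -4 + 7 = 3)
N(g, j) = 5 + g/4 (N(g, j) = 5 + (g*(2 + 0))/8 = 5 + (g*2)/8 = 5 + (2*g)/8 = 5 + g/4)
H(z, A) = 96 (H(z, A) = 24 + 72 = 96)
46581 + (H(X, N(-5, 11)) - 5621) = 46581 + (96 - 5621) = 46581 - 5525 = 41056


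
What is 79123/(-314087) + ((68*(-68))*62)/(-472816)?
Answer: 3289647093/9281584937 ≈ 0.35443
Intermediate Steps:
79123/(-314087) + ((68*(-68))*62)/(-472816) = 79123*(-1/314087) - 4624*62*(-1/472816) = -79123/314087 - 286688*(-1/472816) = -79123/314087 + 17918/29551 = 3289647093/9281584937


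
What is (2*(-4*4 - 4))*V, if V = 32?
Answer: -1280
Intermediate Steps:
(2*(-4*4 - 4))*V = (2*(-4*4 - 4))*32 = (2*(-16 - 4))*32 = (2*(-20))*32 = -40*32 = -1280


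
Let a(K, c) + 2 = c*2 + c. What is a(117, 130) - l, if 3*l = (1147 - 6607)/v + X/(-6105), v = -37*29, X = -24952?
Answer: 204455872/531135 ≈ 384.94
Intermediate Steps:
a(K, c) = -2 + 3*c (a(K, c) = -2 + (c*2 + c) = -2 + (2*c + c) = -2 + 3*c)
v = -1073
l = 1624508/531135 (l = ((1147 - 6607)/(-1073) - 24952/(-6105))/3 = (-5460*(-1/1073) - 24952*(-1/6105))/3 = (5460/1073 + 24952/6105)/3 = (⅓)*(1624508/177045) = 1624508/531135 ≈ 3.0586)
a(117, 130) - l = (-2 + 3*130) - 1*1624508/531135 = (-2 + 390) - 1624508/531135 = 388 - 1624508/531135 = 204455872/531135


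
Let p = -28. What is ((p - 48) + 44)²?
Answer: 1024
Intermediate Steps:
((p - 48) + 44)² = ((-28 - 48) + 44)² = (-76 + 44)² = (-32)² = 1024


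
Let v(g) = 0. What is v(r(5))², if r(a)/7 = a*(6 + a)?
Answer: 0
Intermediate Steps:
r(a) = 7*a*(6 + a) (r(a) = 7*(a*(6 + a)) = 7*a*(6 + a))
v(r(5))² = 0² = 0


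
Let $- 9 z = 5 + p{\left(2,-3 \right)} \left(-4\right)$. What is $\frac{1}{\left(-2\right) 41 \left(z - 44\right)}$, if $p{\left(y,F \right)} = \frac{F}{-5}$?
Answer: $\frac{45}{163426} \approx 0.00027535$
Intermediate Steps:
$p{\left(y,F \right)} = - \frac{F}{5}$ ($p{\left(y,F \right)} = F \left(- \frac{1}{5}\right) = - \frac{F}{5}$)
$z = - \frac{13}{45}$ ($z = - \frac{5 + \left(- \frac{1}{5}\right) \left(-3\right) \left(-4\right)}{9} = - \frac{5 + \frac{3}{5} \left(-4\right)}{9} = - \frac{5 - \frac{12}{5}}{9} = \left(- \frac{1}{9}\right) \frac{13}{5} = - \frac{13}{45} \approx -0.28889$)
$\frac{1}{\left(-2\right) 41 \left(z - 44\right)} = \frac{1}{\left(-2\right) 41 \left(- \frac{13}{45} - 44\right)} = \frac{1}{\left(-82\right) \left(- \frac{13}{45} - 44\right)} = \frac{1}{\left(-82\right) \left(- \frac{1993}{45}\right)} = \frac{1}{\frac{163426}{45}} = \frac{45}{163426}$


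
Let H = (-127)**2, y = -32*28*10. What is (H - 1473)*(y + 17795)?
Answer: 129485760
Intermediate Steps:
y = -8960 (y = -896*10 = -8960)
H = 16129
(H - 1473)*(y + 17795) = (16129 - 1473)*(-8960 + 17795) = 14656*8835 = 129485760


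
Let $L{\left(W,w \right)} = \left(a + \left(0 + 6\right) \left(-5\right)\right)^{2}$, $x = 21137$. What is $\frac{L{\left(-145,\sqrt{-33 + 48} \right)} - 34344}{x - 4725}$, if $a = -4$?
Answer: $- \frac{8297}{4103} \approx -2.0222$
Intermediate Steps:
$L{\left(W,w \right)} = 1156$ ($L{\left(W,w \right)} = \left(-4 + \left(0 + 6\right) \left(-5\right)\right)^{2} = \left(-4 + 6 \left(-5\right)\right)^{2} = \left(-4 - 30\right)^{2} = \left(-34\right)^{2} = 1156$)
$\frac{L{\left(-145,\sqrt{-33 + 48} \right)} - 34344}{x - 4725} = \frac{1156 - 34344}{21137 - 4725} = - \frac{33188}{16412} = \left(-33188\right) \frac{1}{16412} = - \frac{8297}{4103}$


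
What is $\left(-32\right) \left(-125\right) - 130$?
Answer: $3870$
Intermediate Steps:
$\left(-32\right) \left(-125\right) - 130 = 4000 - 130 = 3870$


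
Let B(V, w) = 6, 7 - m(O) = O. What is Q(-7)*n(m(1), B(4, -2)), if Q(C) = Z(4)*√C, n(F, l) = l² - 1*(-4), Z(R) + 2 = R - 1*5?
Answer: -120*I*√7 ≈ -317.49*I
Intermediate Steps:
m(O) = 7 - O
Z(R) = -7 + R (Z(R) = -2 + (R - 1*5) = -2 + (R - 5) = -2 + (-5 + R) = -7 + R)
n(F, l) = 4 + l² (n(F, l) = l² + 4 = 4 + l²)
Q(C) = -3*√C (Q(C) = (-7 + 4)*√C = -3*√C)
Q(-7)*n(m(1), B(4, -2)) = (-3*I*√7)*(4 + 6²) = (-3*I*√7)*(4 + 36) = -3*I*√7*40 = -120*I*√7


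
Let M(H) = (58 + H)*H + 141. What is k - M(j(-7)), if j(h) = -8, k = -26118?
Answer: -25859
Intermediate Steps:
M(H) = 141 + H*(58 + H) (M(H) = H*(58 + H) + 141 = 141 + H*(58 + H))
k - M(j(-7)) = -26118 - (141 + (-8)² + 58*(-8)) = -26118 - (141 + 64 - 464) = -26118 - 1*(-259) = -26118 + 259 = -25859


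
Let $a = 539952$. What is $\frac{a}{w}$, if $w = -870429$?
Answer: $- \frac{25712}{41449} \approx -0.62033$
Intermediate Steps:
$\frac{a}{w} = \frac{539952}{-870429} = 539952 \left(- \frac{1}{870429}\right) = - \frac{25712}{41449}$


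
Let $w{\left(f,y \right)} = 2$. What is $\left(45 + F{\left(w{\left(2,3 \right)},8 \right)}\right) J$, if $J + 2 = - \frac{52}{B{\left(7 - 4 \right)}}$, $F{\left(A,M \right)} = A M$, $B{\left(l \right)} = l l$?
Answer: $- \frac{4270}{9} \approx -474.44$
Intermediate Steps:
$B{\left(l \right)} = l^{2}$
$J = - \frac{70}{9}$ ($J = -2 - \frac{52}{\left(7 - 4\right)^{2}} = -2 - \frac{52}{3^{2}} = -2 - \frac{52}{9} = - \frac{70}{9} \approx -7.7778$)
$\left(45 + F{\left(w{\left(2,3 \right)},8 \right)}\right) J = \left(45 + 2 \cdot 8\right) \left(- \frac{70}{9}\right) = \left(45 + 16\right) \left(- \frac{70}{9}\right) = 61 \left(- \frac{70}{9}\right) = - \frac{4270}{9}$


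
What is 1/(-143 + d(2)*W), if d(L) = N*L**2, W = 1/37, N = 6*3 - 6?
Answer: -37/5243 ≈ -0.0070570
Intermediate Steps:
N = 12 (N = 18 - 6 = 12)
W = 1/37 ≈ 0.027027
d(L) = 12*L**2
1/(-143 + d(2)*W) = 1/(-143 + (12*2**2)*(1/37)) = 1/(-143 + (12*4)*(1/37)) = 1/(-143 + 48*(1/37)) = 1/(-143 + 48/37) = 1/(-5243/37) = -37/5243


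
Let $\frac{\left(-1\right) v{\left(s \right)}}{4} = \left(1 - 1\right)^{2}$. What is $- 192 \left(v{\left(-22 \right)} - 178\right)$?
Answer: $34176$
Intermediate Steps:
$v{\left(s \right)} = 0$ ($v{\left(s \right)} = - 4 \left(1 - 1\right)^{2} = - 4 \cdot 0^{2} = \left(-4\right) 0 = 0$)
$- 192 \left(v{\left(-22 \right)} - 178\right) = - 192 \left(0 - 178\right) = \left(-192\right) \left(-178\right) = 34176$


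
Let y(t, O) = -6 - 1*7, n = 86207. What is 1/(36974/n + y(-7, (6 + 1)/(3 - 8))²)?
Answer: 86207/14605957 ≈ 0.0059022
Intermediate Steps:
y(t, O) = -13 (y(t, O) = -6 - 7 = -13)
1/(36974/n + y(-7, (6 + 1)/(3 - 8))²) = 1/(36974/86207 + (-13)²) = 1/(36974*(1/86207) + 169) = 1/(36974/86207 + 169) = 1/(14605957/86207) = 86207/14605957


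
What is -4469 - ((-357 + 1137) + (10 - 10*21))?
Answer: -5049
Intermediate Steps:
-4469 - ((-357 + 1137) + (10 - 10*21)) = -4469 - (780 + (10 - 210)) = -4469 - (780 - 200) = -4469 - 1*580 = -4469 - 580 = -5049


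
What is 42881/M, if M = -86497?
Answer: -42881/86497 ≈ -0.49575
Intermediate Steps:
42881/M = 42881/(-86497) = 42881*(-1/86497) = -42881/86497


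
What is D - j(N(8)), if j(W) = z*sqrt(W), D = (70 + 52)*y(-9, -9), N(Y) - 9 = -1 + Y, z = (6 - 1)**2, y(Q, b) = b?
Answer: -1198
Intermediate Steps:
z = 25 (z = 5**2 = 25)
N(Y) = 8 + Y (N(Y) = 9 + (-1 + Y) = 8 + Y)
D = -1098 (D = (70 + 52)*(-9) = 122*(-9) = -1098)
j(W) = 25*sqrt(W)
D - j(N(8)) = -1098 - 25*sqrt(8 + 8) = -1098 - 25*sqrt(16) = -1098 - 25*4 = -1098 - 1*100 = -1098 - 100 = -1198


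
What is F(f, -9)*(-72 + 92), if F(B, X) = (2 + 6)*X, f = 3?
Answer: -1440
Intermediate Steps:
F(B, X) = 8*X
F(f, -9)*(-72 + 92) = (8*(-9))*(-72 + 92) = -72*20 = -1440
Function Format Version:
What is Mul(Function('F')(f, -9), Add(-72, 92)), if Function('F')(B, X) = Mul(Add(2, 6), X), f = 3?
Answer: -1440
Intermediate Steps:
Function('F')(B, X) = Mul(8, X)
Mul(Function('F')(f, -9), Add(-72, 92)) = Mul(Mul(8, -9), Add(-72, 92)) = Mul(-72, 20) = -1440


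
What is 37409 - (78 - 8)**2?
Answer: 32509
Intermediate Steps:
37409 - (78 - 8)**2 = 37409 - 1*70**2 = 37409 - 1*4900 = 37409 - 4900 = 32509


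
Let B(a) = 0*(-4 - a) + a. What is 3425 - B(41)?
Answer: 3384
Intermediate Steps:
B(a) = a (B(a) = 0 + a = a)
3425 - B(41) = 3425 - 1*41 = 3425 - 41 = 3384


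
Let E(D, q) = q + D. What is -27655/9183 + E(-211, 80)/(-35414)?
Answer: -978171197/325206762 ≈ -3.0078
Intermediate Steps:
E(D, q) = D + q
-27655/9183 + E(-211, 80)/(-35414) = -27655/9183 + (-211 + 80)/(-35414) = -27655*1/9183 - 131*(-1/35414) = -27655/9183 + 131/35414 = -978171197/325206762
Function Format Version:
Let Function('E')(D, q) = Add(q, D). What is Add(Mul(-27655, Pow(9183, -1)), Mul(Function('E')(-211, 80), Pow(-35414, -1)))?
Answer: Rational(-978171197, 325206762) ≈ -3.0078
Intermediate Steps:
Function('E')(D, q) = Add(D, q)
Add(Mul(-27655, Pow(9183, -1)), Mul(Function('E')(-211, 80), Pow(-35414, -1))) = Add(Mul(-27655, Pow(9183, -1)), Mul(Add(-211, 80), Pow(-35414, -1))) = Add(Mul(-27655, Rational(1, 9183)), Mul(-131, Rational(-1, 35414))) = Add(Rational(-27655, 9183), Rational(131, 35414)) = Rational(-978171197, 325206762)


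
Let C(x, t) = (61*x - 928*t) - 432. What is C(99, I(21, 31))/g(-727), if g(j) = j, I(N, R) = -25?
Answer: -28807/727 ≈ -39.625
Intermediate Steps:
C(x, t) = -432 - 928*t + 61*x (C(x, t) = (-928*t + 61*x) - 432 = -432 - 928*t + 61*x)
C(99, I(21, 31))/g(-727) = (-432 - 928*(-25) + 61*99)/(-727) = (-432 + 23200 + 6039)*(-1/727) = 28807*(-1/727) = -28807/727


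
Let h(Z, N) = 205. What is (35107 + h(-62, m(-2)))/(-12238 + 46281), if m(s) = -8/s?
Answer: 35312/34043 ≈ 1.0373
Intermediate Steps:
(35107 + h(-62, m(-2)))/(-12238 + 46281) = (35107 + 205)/(-12238 + 46281) = 35312/34043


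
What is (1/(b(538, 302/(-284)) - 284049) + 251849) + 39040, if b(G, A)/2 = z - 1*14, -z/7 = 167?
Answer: 83314972934/286415 ≈ 2.9089e+5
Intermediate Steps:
z = -1169 (z = -7*167 = -1169)
b(G, A) = -2366 (b(G, A) = 2*(-1169 - 1*14) = 2*(-1169 - 14) = 2*(-1183) = -2366)
(1/(b(538, 302/(-284)) - 284049) + 251849) + 39040 = (1/(-2366 - 284049) + 251849) + 39040 = (1/(-286415) + 251849) + 39040 = (-1/286415 + 251849) + 39040 = 72133331334/286415 + 39040 = 83314972934/286415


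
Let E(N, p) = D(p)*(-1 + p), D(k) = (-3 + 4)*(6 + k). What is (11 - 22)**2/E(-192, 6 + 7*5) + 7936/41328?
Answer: 1245023/4856040 ≈ 0.25639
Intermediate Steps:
D(k) = 6 + k (D(k) = 1*(6 + k) = 6 + k)
E(N, p) = (-1 + p)*(6 + p) (E(N, p) = (6 + p)*(-1 + p) = (-1 + p)*(6 + p))
(11 - 22)**2/E(-192, 6 + 7*5) + 7936/41328 = (11 - 22)**2/(((-1 + (6 + 7*5))*(6 + (6 + 7*5)))) + 7936/41328 = (-11)**2/(((-1 + (6 + 35))*(6 + (6 + 35)))) + 7936*(1/41328) = 121/(((-1 + 41)*(6 + 41))) + 496/2583 = 121/((40*47)) + 496/2583 = 121/1880 + 496/2583 = 1245023/4856040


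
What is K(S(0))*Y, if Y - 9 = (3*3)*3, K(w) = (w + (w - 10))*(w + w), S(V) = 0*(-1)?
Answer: 0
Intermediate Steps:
S(V) = 0
K(w) = 2*w*(-10 + 2*w) (K(w) = (w + (-10 + w))*(2*w) = (-10 + 2*w)*(2*w) = 2*w*(-10 + 2*w))
Y = 36 (Y = 9 + (3*3)*3 = 9 + 9*3 = 9 + 27 = 36)
K(S(0))*Y = (4*0*(-5 + 0))*36 = (4*0*(-5))*36 = 0*36 = 0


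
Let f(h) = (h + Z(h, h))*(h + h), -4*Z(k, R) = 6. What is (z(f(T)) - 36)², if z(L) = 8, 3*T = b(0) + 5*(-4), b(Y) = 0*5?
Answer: 784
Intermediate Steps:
Z(k, R) = -3/2 (Z(k, R) = -¼*6 = -3/2)
b(Y) = 0
T = -20/3 (T = (0 + 5*(-4))/3 = (0 - 20)/3 = (⅓)*(-20) = -20/3 ≈ -6.6667)
f(h) = 2*h*(-3/2 + h) (f(h) = (h - 3/2)*(h + h) = (-3/2 + h)*(2*h) = 2*h*(-3/2 + h))
(z(f(T)) - 36)² = (8 - 36)² = (-28)² = 784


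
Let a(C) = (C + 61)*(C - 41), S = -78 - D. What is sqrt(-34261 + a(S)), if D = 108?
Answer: 3*I*sqrt(654) ≈ 76.72*I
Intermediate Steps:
S = -186 (S = -78 - 1*108 = -78 - 108 = -186)
a(C) = (-41 + C)*(61 + C) (a(C) = (61 + C)*(-41 + C) = (-41 + C)*(61 + C))
sqrt(-34261 + a(S)) = sqrt(-34261 + (-2501 + (-186)**2 + 20*(-186))) = sqrt(-34261 + (-2501 + 34596 - 3720)) = sqrt(-34261 + 28375) = sqrt(-5886) = 3*I*sqrt(654)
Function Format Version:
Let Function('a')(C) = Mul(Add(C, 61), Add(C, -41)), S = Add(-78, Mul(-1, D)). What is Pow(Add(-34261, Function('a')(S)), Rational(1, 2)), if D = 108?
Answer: Mul(3, I, Pow(654, Rational(1, 2))) ≈ Mul(76.720, I)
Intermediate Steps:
S = -186 (S = Add(-78, Mul(-1, 108)) = Add(-78, -108) = -186)
Function('a')(C) = Mul(Add(-41, C), Add(61, C)) (Function('a')(C) = Mul(Add(61, C), Add(-41, C)) = Mul(Add(-41, C), Add(61, C)))
Pow(Add(-34261, Function('a')(S)), Rational(1, 2)) = Pow(Add(-34261, Add(-2501, Pow(-186, 2), Mul(20, -186))), Rational(1, 2)) = Pow(Add(-34261, Add(-2501, 34596, -3720)), Rational(1, 2)) = Pow(Add(-34261, 28375), Rational(1, 2)) = Pow(-5886, Rational(1, 2)) = Mul(3, I, Pow(654, Rational(1, 2)))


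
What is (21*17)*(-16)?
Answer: -5712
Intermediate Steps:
(21*17)*(-16) = 357*(-16) = -5712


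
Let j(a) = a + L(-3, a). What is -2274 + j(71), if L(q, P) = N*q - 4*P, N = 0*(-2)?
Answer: -2487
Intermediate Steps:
N = 0
L(q, P) = -4*P (L(q, P) = 0*q - 4*P = 0 - 4*P = -4*P)
j(a) = -3*a (j(a) = a - 4*a = -3*a)
-2274 + j(71) = -2274 - 3*71 = -2274 - 213 = -2487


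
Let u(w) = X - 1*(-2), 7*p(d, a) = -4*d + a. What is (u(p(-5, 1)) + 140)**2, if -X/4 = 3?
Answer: 16900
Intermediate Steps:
X = -12 (X = -4*3 = -12)
p(d, a) = -4*d/7 + a/7 (p(d, a) = (-4*d + a)/7 = (a - 4*d)/7 = -4*d/7 + a/7)
u(w) = -10 (u(w) = -12 - 1*(-2) = -12 + 2 = -10)
(u(p(-5, 1)) + 140)**2 = (-10 + 140)**2 = 130**2 = 16900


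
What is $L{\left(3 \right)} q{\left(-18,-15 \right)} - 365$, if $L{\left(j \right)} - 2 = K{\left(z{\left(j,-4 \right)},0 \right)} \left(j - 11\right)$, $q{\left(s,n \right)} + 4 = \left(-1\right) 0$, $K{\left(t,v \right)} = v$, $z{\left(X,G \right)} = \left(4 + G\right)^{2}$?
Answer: $-373$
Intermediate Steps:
$q{\left(s,n \right)} = -4$ ($q{\left(s,n \right)} = -4 - 0 = -4 + 0 = -4$)
$L{\left(j \right)} = 2$ ($L{\left(j \right)} = 2 + 0 \left(j - 11\right) = 2 + 0 \left(-11 + j\right) = 2 + 0 = 2$)
$L{\left(3 \right)} q{\left(-18,-15 \right)} - 365 = 2 \left(-4\right) - 365 = -8 - 365 = -373$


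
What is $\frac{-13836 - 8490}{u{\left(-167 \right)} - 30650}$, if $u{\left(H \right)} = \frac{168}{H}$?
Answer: $\frac{1864221}{2559359} \approx 0.72839$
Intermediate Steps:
$\frac{-13836 - 8490}{u{\left(-167 \right)} - 30650} = \frac{-13836 - 8490}{\frac{168}{-167} - 30650} = - \frac{22326}{168 \left(- \frac{1}{167}\right) - 30650} = - \frac{22326}{- \frac{168}{167} - 30650} = - \frac{22326}{- \frac{5118718}{167}} = \left(-22326\right) \left(- \frac{167}{5118718}\right) = \frac{1864221}{2559359}$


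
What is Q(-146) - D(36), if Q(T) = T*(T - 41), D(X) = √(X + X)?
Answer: 27302 - 6*√2 ≈ 27294.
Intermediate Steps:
D(X) = √2*√X (D(X) = √(2*X) = √2*√X)
Q(T) = T*(-41 + T)
Q(-146) - D(36) = -146*(-41 - 146) - √2*√36 = -146*(-187) - √2*6 = 27302 - 6*√2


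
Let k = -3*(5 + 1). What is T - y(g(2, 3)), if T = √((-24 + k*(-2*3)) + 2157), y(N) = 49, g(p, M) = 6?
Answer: -49 + 3*√249 ≈ -1.6608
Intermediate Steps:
k = -18 (k = -3*6 = -18)
T = 3*√249 (T = √((-24 - (-36)*3) + 2157) = √((-24 - 18*(-6)) + 2157) = √((-24 + 108) + 2157) = √(84 + 2157) = √2241 = 3*√249 ≈ 47.339)
T - y(g(2, 3)) = 3*√249 - 1*49 = 3*√249 - 49 = -49 + 3*√249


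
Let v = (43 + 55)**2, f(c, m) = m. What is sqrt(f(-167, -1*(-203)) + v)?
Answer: sqrt(9807) ≈ 99.030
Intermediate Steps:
v = 9604 (v = 98**2 = 9604)
sqrt(f(-167, -1*(-203)) + v) = sqrt(-1*(-203) + 9604) = sqrt(203 + 9604) = sqrt(9807)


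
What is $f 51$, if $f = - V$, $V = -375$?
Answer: $19125$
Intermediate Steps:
$f = 375$ ($f = \left(-1\right) \left(-375\right) = 375$)
$f 51 = 375 \cdot 51 = 19125$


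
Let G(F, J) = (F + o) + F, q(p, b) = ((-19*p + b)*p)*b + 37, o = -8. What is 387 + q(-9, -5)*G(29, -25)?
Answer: 375737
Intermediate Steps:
q(p, b) = 37 + b*p*(b - 19*p) (q(p, b) = ((b - 19*p)*p)*b + 37 = (p*(b - 19*p))*b + 37 = b*p*(b - 19*p) + 37 = 37 + b*p*(b - 19*p))
G(F, J) = -8 + 2*F (G(F, J) = (F - 8) + F = (-8 + F) + F = -8 + 2*F)
387 + q(-9, -5)*G(29, -25) = 387 + (37 - 9*(-5)² - 19*(-5)*(-9)²)*(-8 + 2*29) = 387 + (37 - 9*25 - 19*(-5)*81)*(-8 + 58) = 387 + (37 - 225 + 7695)*50 = 387 + 7507*50 = 387 + 375350 = 375737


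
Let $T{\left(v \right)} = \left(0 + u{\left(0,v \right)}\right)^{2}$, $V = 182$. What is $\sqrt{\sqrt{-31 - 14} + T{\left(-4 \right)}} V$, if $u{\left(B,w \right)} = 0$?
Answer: $182 \sqrt{3} \sqrt[4]{5} \sqrt{i} \approx 333.32 + 333.32 i$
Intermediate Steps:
$T{\left(v \right)} = 0$ ($T{\left(v \right)} = \left(0 + 0\right)^{2} = 0^{2} = 0$)
$\sqrt{\sqrt{-31 - 14} + T{\left(-4 \right)}} V = \sqrt{\sqrt{-31 - 14} + 0} \cdot 182 = \sqrt{\sqrt{-45} + 0} \cdot 182 = \sqrt{3 i \sqrt{5} + 0} \cdot 182 = \sqrt{3 i \sqrt{5}} \cdot 182 = \sqrt{3} \sqrt[4]{5} \sqrt{i} 182 = 182 \sqrt{3} \sqrt[4]{5} \sqrt{i}$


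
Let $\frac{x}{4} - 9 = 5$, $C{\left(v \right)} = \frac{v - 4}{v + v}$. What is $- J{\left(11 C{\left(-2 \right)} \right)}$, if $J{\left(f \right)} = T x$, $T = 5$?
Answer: $-280$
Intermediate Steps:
$C{\left(v \right)} = \frac{-4 + v}{2 v}$
$x = 56$ ($x = 36 + 4 \cdot 5 = 36 + 20 = 56$)
$J{\left(f \right)} = 280$ ($J{\left(f \right)} = 5 \cdot 56 = 280$)
$- J{\left(11 C{\left(-2 \right)} \right)} = \left(-1\right) 280 = -280$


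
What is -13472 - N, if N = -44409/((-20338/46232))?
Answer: -1163555212/10169 ≈ -1.1442e+5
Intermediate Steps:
N = 1026558444/10169 (N = -44409/((-20338*1/46232)) = -44409/(-10169/23116) = -44409*(-23116/10169) = 1026558444/10169 ≈ 1.0095e+5)
-13472 - N = -13472 - 1*1026558444/10169 = -13472 - 1026558444/10169 = -1163555212/10169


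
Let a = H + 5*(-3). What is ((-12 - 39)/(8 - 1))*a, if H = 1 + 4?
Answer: 510/7 ≈ 72.857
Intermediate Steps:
H = 5
a = -10 (a = 5 + 5*(-3) = 5 - 15 = -10)
((-12 - 39)/(8 - 1))*a = ((-12 - 39)/(8 - 1))*(-10) = -51/7*(-10) = 510/7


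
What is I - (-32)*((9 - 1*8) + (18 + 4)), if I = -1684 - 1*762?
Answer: -1710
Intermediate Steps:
I = -2446 (I = -1684 - 762 = -2446)
I - (-32)*((9 - 1*8) + (18 + 4)) = -2446 - (-32)*((9 - 1*8) + (18 + 4)) = -2446 - (-32)*((9 - 8) + 22) = -2446 - (-32)*(1 + 22) = -2446 - (-32)*23 = -2446 - 1*(-736) = -2446 + 736 = -1710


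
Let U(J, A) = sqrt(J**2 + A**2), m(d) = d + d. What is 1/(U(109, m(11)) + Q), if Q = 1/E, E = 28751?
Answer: -28751/10221156312364 + 826620001*sqrt(12365)/10221156312364 ≈ 0.0089930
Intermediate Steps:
m(d) = 2*d
U(J, A) = sqrt(A**2 + J**2)
Q = 1/28751 ≈ 3.4781e-5
1/(U(109, m(11)) + Q) = 1/(sqrt((2*11)**2 + 109**2) + 1/28751) = 1/(sqrt(22**2 + 11881) + 1/28751) = 1/(sqrt(484 + 11881) + 1/28751) = 1/(sqrt(12365) + 1/28751) = 1/(1/28751 + sqrt(12365))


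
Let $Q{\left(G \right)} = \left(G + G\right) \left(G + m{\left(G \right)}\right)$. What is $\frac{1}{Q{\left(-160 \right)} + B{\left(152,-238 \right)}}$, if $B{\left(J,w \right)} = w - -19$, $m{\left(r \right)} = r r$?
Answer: $- \frac{1}{8141019} \approx -1.2283 \cdot 10^{-7}$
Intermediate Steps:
$m{\left(r \right)} = r^{2}$
$B{\left(J,w \right)} = 19 + w$ ($B{\left(J,w \right)} = w + 19 = 19 + w$)
$Q{\left(G \right)} = 2 G \left(G + G^{2}\right)$ ($Q{\left(G \right)} = \left(G + G\right) \left(G + G^{2}\right) = 2 G \left(G + G^{2}\right)$)
$\frac{1}{Q{\left(-160 \right)} + B{\left(152,-238 \right)}} = \frac{1}{2 \left(-160\right)^{2} \left(1 - 160\right) + \left(19 - 238\right)} = \frac{1}{2 \cdot 25600 \left(-159\right) - 219} = \frac{1}{-8140800 - 219} = \frac{1}{-8141019} = - \frac{1}{8141019}$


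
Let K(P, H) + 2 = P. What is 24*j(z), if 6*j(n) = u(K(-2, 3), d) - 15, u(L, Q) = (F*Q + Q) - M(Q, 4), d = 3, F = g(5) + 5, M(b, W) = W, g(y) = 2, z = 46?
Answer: 20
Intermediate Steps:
K(P, H) = -2 + P
F = 7 (F = 2 + 5 = 7)
u(L, Q) = -4 + 8*Q (u(L, Q) = (7*Q + Q) - 1*4 = 8*Q - 4 = -4 + 8*Q)
j(n) = ⅚ (j(n) = ((-4 + 8*3) - 15)/6 = ((-4 + 24) - 15)/6 = (20 - 15)/6 = (⅙)*5 = ⅚)
24*j(z) = 24*(⅚) = 20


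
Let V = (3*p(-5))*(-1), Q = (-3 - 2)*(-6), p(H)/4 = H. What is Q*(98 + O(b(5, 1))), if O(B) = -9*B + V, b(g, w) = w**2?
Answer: 4470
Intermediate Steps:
p(H) = 4*H
Q = 30 (Q = -5*(-6) = 30)
V = 60 (V = (3*(4*(-5)))*(-1) = (3*(-20))*(-1) = -60*(-1) = 60)
O(B) = 60 - 9*B (O(B) = -9*B + 60 = 60 - 9*B)
Q*(98 + O(b(5, 1))) = 30*(98 + (60 - 9*1**2)) = 30*(98 + (60 - 9*1)) = 30*(98 + (60 - 9)) = 30*(98 + 51) = 30*149 = 4470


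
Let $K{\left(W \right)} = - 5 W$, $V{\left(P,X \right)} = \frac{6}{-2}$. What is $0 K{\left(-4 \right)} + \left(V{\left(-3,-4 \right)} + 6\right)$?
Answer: $3$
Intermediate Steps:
$V{\left(P,X \right)} = -3$ ($V{\left(P,X \right)} = 6 \left(- \frac{1}{2}\right) = -3$)
$0 K{\left(-4 \right)} + \left(V{\left(-3,-4 \right)} + 6\right) = 0 \left(\left(-5\right) \left(-4\right)\right) + \left(-3 + 6\right) = 0 \cdot 20 + 3 = 0 + 3 = 3$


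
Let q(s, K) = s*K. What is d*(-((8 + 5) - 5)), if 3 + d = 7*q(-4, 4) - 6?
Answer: 968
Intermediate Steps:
q(s, K) = K*s
d = -121 (d = -3 + (7*(4*(-4)) - 6) = -3 + (7*(-16) - 6) = -3 + (-112 - 6) = -3 - 118 = -121)
d*(-((8 + 5) - 5)) = -(-121)*((8 + 5) - 5) = -(-121)*(13 - 5) = -(-121)*8 = -121*(-8) = 968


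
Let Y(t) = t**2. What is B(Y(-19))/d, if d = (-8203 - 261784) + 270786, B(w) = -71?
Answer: -71/799 ≈ -0.088861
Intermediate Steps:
d = 799 (d = -269987 + 270786 = 799)
B(Y(-19))/d = -71/799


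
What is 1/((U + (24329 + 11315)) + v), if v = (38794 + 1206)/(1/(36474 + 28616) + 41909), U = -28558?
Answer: 2727856811/19332196962746 ≈ 0.00014110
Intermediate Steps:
v = 2603600000/2727856811 (v = 40000/(1/65090 + 41909) = 40000/(2727856811/65090) = 40000*(65090/2727856811) = 2603600000/2727856811 ≈ 0.95445)
1/((U + (24329 + 11315)) + v) = 1/((-28558 + (24329 + 11315)) + 2603600000/2727856811) = 1/((-28558 + 35644) + 2603600000/2727856811) = 1/(7086 + 2603600000/2727856811) = 1/(19332196962746/2727856811) = 2727856811/19332196962746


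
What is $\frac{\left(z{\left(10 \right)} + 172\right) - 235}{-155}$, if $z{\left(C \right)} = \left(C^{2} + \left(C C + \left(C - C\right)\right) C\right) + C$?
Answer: $- \frac{1047}{155} \approx -6.7548$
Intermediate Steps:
$z{\left(C \right)} = C + C^{2} + C^{3}$ ($z{\left(C \right)} = \left(C^{2} + \left(C^{2} + 0\right) C\right) + C = \left(C^{2} + C^{2} C\right) + C = \left(C^{2} + C^{3}\right) + C = C + C^{2} + C^{3}$)
$\frac{\left(z{\left(10 \right)} + 172\right) - 235}{-155} = \frac{\left(10 \left(1 + 10 + 10^{2}\right) + 172\right) - 235}{-155} = \left(\left(10 \left(1 + 10 + 100\right) + 172\right) - 235\right) \left(- \frac{1}{155}\right) = \left(\left(10 \cdot 111 + 172\right) - 235\right) \left(- \frac{1}{155}\right) = \left(\left(1110 + 172\right) - 235\right) \left(- \frac{1}{155}\right) = \left(1282 - 235\right) \left(- \frac{1}{155}\right) = 1047 \left(- \frac{1}{155}\right) = - \frac{1047}{155}$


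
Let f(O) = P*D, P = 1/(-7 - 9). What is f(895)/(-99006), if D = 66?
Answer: 11/264016 ≈ 4.1664e-5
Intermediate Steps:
P = -1/16 (P = 1/(-16) = -1/16 ≈ -0.062500)
f(O) = -33/8 (f(O) = -1/16*66 = -33/8)
f(895)/(-99006) = -33/8/(-99006) = -33/8*(-1/99006) = 11/264016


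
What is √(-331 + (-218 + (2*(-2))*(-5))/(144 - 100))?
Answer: I*√1342/2 ≈ 18.317*I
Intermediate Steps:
√(-331 + (-218 + (2*(-2))*(-5))/(144 - 100)) = √(-331 + (-218 - 4*(-5))/44) = √(-331 + (-218 + 20)*(1/44)) = √(-331 - 198*1/44) = √(-331 - 9/2) = √(-671/2) = I*√1342/2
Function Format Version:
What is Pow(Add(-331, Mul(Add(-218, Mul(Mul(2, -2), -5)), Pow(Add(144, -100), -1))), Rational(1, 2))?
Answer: Mul(Rational(1, 2), I, Pow(1342, Rational(1, 2))) ≈ Mul(18.317, I)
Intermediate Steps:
Pow(Add(-331, Mul(Add(-218, Mul(Mul(2, -2), -5)), Pow(Add(144, -100), -1))), Rational(1, 2)) = Pow(Add(-331, Mul(Add(-218, Mul(-4, -5)), Pow(44, -1))), Rational(1, 2)) = Pow(Add(-331, Mul(Add(-218, 20), Rational(1, 44))), Rational(1, 2)) = Pow(Add(-331, Mul(-198, Rational(1, 44))), Rational(1, 2)) = Pow(Add(-331, Rational(-9, 2)), Rational(1, 2)) = Pow(Rational(-671, 2), Rational(1, 2)) = Mul(Rational(1, 2), I, Pow(1342, Rational(1, 2)))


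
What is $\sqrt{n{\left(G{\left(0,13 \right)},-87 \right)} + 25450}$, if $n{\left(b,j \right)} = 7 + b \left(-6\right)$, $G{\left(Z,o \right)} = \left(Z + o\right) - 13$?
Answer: $\sqrt{25457} \approx 159.55$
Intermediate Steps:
$G{\left(Z,o \right)} = -13 + Z + o$
$n{\left(b,j \right)} = 7 - 6 b$
$\sqrt{n{\left(G{\left(0,13 \right)},-87 \right)} + 25450} = \sqrt{\left(7 - 6 \left(-13 + 0 + 13\right)\right) + 25450} = \sqrt{\left(7 - 0\right) + 25450} = \sqrt{\left(7 + 0\right) + 25450} = \sqrt{7 + 25450} = \sqrt{25457}$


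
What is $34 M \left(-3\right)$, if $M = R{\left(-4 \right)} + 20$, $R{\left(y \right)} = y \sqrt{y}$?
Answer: $-2040 + 816 i \approx -2040.0 + 816.0 i$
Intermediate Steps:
$R{\left(y \right)} = y^{\frac{3}{2}}$
$M = 20 - 8 i$ ($M = \left(-4\right)^{\frac{3}{2}} + 20 = - 8 i + 20 = 20 - 8 i \approx 20.0 - 8.0 i$)
$34 M \left(-3\right) = 34 \left(20 - 8 i\right) \left(-3\right) = \left(680 - 272 i\right) \left(-3\right) = -2040 + 816 i$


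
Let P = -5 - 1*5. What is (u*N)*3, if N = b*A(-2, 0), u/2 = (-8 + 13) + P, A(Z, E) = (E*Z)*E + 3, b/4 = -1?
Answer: 360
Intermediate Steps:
b = -4 (b = 4*(-1) = -4)
P = -10 (P = -5 - 5 = -10)
A(Z, E) = 3 + Z*E**2 (A(Z, E) = Z*E**2 + 3 = 3 + Z*E**2)
u = -10 (u = 2*((-8 + 13) - 10) = 2*(5 - 10) = 2*(-5) = -10)
N = -12 (N = -4*(3 - 2*0**2) = -4*(3 - 2*0) = -4*(3 + 0) = -4*3 = -12)
(u*N)*3 = -10*(-12)*3 = 120*3 = 360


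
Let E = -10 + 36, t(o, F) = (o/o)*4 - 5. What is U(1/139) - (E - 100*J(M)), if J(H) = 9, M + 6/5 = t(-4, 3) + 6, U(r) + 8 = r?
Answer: 120375/139 ≈ 866.01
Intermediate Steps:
U(r) = -8 + r
t(o, F) = -1 (t(o, F) = 1*4 - 5 = 4 - 5 = -1)
M = 19/5 (M = -6/5 + (-1 + 6) = -6/5 + 5 = 19/5 ≈ 3.8000)
E = 26
U(1/139) - (E - 100*J(M)) = (-8 + 1/139) - (26 - 100*9) = (-8 + 1/139) - (26 - 900) = -1111/139 - 1*(-874) = -1111/139 + 874 = 120375/139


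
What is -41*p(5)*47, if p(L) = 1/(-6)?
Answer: 1927/6 ≈ 321.17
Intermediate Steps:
p(L) = -1/6
-41*p(5)*47 = -41*(-1/6)*47 = (41/6)*47 = 1927/6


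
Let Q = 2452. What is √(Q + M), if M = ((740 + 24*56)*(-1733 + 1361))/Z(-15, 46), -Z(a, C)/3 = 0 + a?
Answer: 2*I*√831135/15 ≈ 121.56*I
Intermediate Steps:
Z(a, C) = -3*a (Z(a, C) = -3*(0 + a) = -3*a)
M = -258416/15 (M = ((740 + 24*56)*(-1733 + 1361))/((-3*(-15))) = ((740 + 1344)*(-372))/45 = (2084*(-372))*(1/45) = -775248*1/45 = -258416/15 ≈ -17228.)
√(Q + M) = √(2452 - 258416/15) = √(-221636/15) = 2*I*√831135/15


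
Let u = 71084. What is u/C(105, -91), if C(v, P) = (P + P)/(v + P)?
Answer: -5468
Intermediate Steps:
C(v, P) = 2*P/(P + v) (C(v, P) = (2*P)/(P + v) = 2*P/(P + v))
u/C(105, -91) = 71084/((2*(-91)/(-91 + 105))) = 71084/((2*(-91)/14)) = 71084/((2*(-91)*(1/14))) = 71084/(-13) = 71084*(-1/13) = -5468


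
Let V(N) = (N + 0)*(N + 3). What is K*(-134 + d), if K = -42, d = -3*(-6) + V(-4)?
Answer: 4704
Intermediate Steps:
V(N) = N*(3 + N)
d = 22 (d = -3*(-6) - 4*(3 - 4) = 18 - 4*(-1) = 18 + 4 = 22)
K*(-134 + d) = -42*(-134 + 22) = -42*(-112) = 4704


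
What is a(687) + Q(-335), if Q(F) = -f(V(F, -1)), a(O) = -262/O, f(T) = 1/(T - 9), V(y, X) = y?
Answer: -89441/236328 ≈ -0.37846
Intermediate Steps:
f(T) = 1/(-9 + T)
Q(F) = -1/(-9 + F)
a(687) + Q(-335) = -262/687 - 1/(-9 - 335) = -262*1/687 - 1/(-344) = -262/687 - 1*(-1/344) = -262/687 + 1/344 = -89441/236328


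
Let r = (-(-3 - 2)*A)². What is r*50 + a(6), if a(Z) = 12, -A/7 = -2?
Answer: 245012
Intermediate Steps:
A = 14 (A = -7*(-2) = 14)
r = 4900 (r = (-(-3 - 2)*14)² = (-(-5)*14)² = (-1*(-70))² = 70² = 4900)
r*50 + a(6) = 4900*50 + 12 = 245000 + 12 = 245012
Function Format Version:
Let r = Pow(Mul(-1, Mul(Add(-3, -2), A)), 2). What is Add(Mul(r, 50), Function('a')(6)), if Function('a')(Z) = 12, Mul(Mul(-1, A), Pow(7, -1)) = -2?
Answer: 245012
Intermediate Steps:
A = 14 (A = Mul(-7, -2) = 14)
r = 4900 (r = Pow(Mul(-1, Mul(Add(-3, -2), 14)), 2) = Pow(Mul(-1, Mul(-5, 14)), 2) = Pow(Mul(-1, -70), 2) = Pow(70, 2) = 4900)
Add(Mul(r, 50), Function('a')(6)) = Add(Mul(4900, 50), 12) = Add(245000, 12) = 245012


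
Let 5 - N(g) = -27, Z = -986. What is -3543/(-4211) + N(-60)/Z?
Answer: 1679323/2076023 ≈ 0.80891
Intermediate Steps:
N(g) = 32 (N(g) = 5 - 1*(-27) = 5 + 27 = 32)
-3543/(-4211) + N(-60)/Z = -3543/(-4211) + 32/(-986) = -3543*(-1/4211) + 32*(-1/986) = 3543/4211 - 16/493 = 1679323/2076023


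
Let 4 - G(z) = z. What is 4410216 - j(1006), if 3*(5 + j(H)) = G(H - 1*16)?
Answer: 13231649/3 ≈ 4.4106e+6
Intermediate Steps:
G(z) = 4 - z
j(H) = 5/3 - H/3 (j(H) = -5 + (4 - (H - 1*16))/3 = -5 + (4 - (H - 16))/3 = -5 + (4 - (-16 + H))/3 = -5 + (4 + (16 - H))/3 = -5 + (20 - H)/3 = -5 + (20/3 - H/3) = 5/3 - H/3)
4410216 - j(1006) = 4410216 - (5/3 - 1/3*1006) = 4410216 - (5/3 - 1006/3) = 4410216 - 1*(-1001/3) = 4410216 + 1001/3 = 13231649/3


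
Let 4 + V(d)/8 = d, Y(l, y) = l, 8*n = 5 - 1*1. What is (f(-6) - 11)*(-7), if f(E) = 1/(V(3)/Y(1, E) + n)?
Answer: 1169/15 ≈ 77.933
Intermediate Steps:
n = ½ (n = (5 - 1*1)/8 = (5 - 1)/8 = (⅛)*4 = ½ ≈ 0.50000)
V(d) = -32 + 8*d
f(E) = -2/15 (f(E) = 1/((-32 + 8*3)/1 + ½) = 1/((-32 + 24)*1 + ½) = 1/(-8*1 + ½) = 1/(-8 + ½) = 1/(-15/2) = -2/15)
(f(-6) - 11)*(-7) = (-2/15 - 11)*(-7) = -167/15*(-7) = 1169/15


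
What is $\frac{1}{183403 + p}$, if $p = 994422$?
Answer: $\frac{1}{1177825} \approx 8.4902 \cdot 10^{-7}$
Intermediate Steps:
$\frac{1}{183403 + p} = \frac{1}{183403 + 994422} = \frac{1}{1177825}$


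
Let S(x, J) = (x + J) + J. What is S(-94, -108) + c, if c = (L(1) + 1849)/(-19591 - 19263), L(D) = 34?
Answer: -12046623/38854 ≈ -310.05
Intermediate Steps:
S(x, J) = x + 2*J (S(x, J) = (J + x) + J = x + 2*J)
c = -1883/38854 (c = (34 + 1849)/(-19591 - 19263) = 1883/(-38854) = 1883*(-1/38854) = -1883/38854 ≈ -0.048463)
S(-94, -108) + c = (-94 + 2*(-108)) - 1883/38854 = (-94 - 216) - 1883/38854 = -310 - 1883/38854 = -12046623/38854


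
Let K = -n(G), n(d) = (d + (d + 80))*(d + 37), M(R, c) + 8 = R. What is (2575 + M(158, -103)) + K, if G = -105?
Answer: -6115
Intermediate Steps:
M(R, c) = -8 + R
n(d) = (37 + d)*(80 + 2*d) (n(d) = (d + (80 + d))*(37 + d) = (80 + 2*d)*(37 + d) = (37 + d)*(80 + 2*d))
K = -8840 (K = -(2960 + 2*(-105)² + 154*(-105)) = -(2960 + 2*11025 - 16170) = -(2960 + 22050 - 16170) = -1*8840 = -8840)
(2575 + M(158, -103)) + K = (2575 + (-8 + 158)) - 8840 = (2575 + 150) - 8840 = 2725 - 8840 = -6115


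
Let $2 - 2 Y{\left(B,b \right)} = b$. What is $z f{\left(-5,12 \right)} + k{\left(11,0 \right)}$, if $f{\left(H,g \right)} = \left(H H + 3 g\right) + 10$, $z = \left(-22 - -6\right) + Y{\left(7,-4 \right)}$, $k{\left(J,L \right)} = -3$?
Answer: $-926$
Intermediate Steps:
$Y{\left(B,b \right)} = 1 - \frac{b}{2}$
$z = -13$ ($z = \left(-22 - -6\right) + \left(1 - -2\right) = \left(-22 + 6\right) + \left(1 + 2\right) = -16 + 3 = -13$)
$f{\left(H,g \right)} = 10 + H^{2} + 3 g$ ($f{\left(H,g \right)} = \left(H^{2} + 3 g\right) + 10 = 10 + H^{2} + 3 g$)
$z f{\left(-5,12 \right)} + k{\left(11,0 \right)} = - 13 \left(10 + \left(-5\right)^{2} + 3 \cdot 12\right) - 3 = - 13 \left(10 + 25 + 36\right) - 3 = \left(-13\right) 71 - 3 = -923 - 3 = -926$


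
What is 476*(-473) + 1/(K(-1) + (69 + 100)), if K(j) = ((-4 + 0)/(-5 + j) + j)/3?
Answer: -342224951/1520 ≈ -2.2515e+5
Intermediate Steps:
K(j) = -4/(3*(-5 + j)) + j/3 (K(j) = (-4/(-5 + j) + j)*(⅓) = (j - 4/(-5 + j))*(⅓) = -4/(3*(-5 + j)) + j/3)
476*(-473) + 1/(K(-1) + (69 + 100)) = 476*(-473) + 1/((-4 + (-1)² - 5*(-1))/(3*(-5 - 1)) + (69 + 100)) = -225148 + 1/((⅓)*(-4 + 1 + 5)/(-6) + 169) = -225148 + 1/((⅓)*(-⅙)*2 + 169) = -225148 + 1/(-⅑ + 169) = -225148 + 1/(1520/9) = -225148 + 9/1520 = -342224951/1520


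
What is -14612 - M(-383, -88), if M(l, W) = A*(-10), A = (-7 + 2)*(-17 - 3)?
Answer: -13612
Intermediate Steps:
A = 100 (A = -5*(-20) = 100)
M(l, W) = -1000 (M(l, W) = 100*(-10) = -1000)
-14612 - M(-383, -88) = -14612 - 1*(-1000) = -14612 + 1000 = -13612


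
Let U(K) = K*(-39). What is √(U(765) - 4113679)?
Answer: I*√4143514 ≈ 2035.6*I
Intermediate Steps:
U(K) = -39*K
√(U(765) - 4113679) = √(-39*765 - 4113679) = √(-29835 - 4113679) = √(-4143514) = I*√4143514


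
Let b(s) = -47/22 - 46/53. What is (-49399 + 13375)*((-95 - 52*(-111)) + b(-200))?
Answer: -119165212548/583 ≈ -2.0440e+8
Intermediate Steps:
b(s) = -3503/1166 (b(s) = -47*1/22 - 46*1/53 = -47/22 - 46/53 = -3503/1166)
(-49399 + 13375)*((-95 - 52*(-111)) + b(-200)) = (-49399 + 13375)*((-95 - 52*(-111)) - 3503/1166) = -36024*((-95 + 5772) - 3503/1166) = -36024*(5677 - 3503/1166) = -36024*6615879/1166 = -119165212548/583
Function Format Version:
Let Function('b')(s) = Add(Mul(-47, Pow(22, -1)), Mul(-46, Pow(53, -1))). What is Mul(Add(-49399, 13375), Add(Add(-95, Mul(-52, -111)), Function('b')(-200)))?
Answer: Rational(-119165212548, 583) ≈ -2.0440e+8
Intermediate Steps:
Function('b')(s) = Rational(-3503, 1166) (Function('b')(s) = Add(Mul(-47, Rational(1, 22)), Mul(-46, Rational(1, 53))) = Add(Rational(-47, 22), Rational(-46, 53)) = Rational(-3503, 1166))
Mul(Add(-49399, 13375), Add(Add(-95, Mul(-52, -111)), Function('b')(-200))) = Mul(Add(-49399, 13375), Add(Add(-95, Mul(-52, -111)), Rational(-3503, 1166))) = Mul(-36024, Add(Add(-95, 5772), Rational(-3503, 1166))) = Mul(-36024, Add(5677, Rational(-3503, 1166))) = Mul(-36024, Rational(6615879, 1166)) = Rational(-119165212548, 583)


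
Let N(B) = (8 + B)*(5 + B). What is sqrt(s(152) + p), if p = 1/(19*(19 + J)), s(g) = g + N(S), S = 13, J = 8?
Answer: sqrt(15497787)/171 ≈ 23.022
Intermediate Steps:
N(B) = (5 + B)*(8 + B)
s(g) = 378 + g (s(g) = g + (40 + 13**2 + 13*13) = g + (40 + 169 + 169) = g + 378 = 378 + g)
p = 1/513 (p = 1/(19*(19 + 8)) = 1/(19*27) = 1/513 ≈ 0.0019493)
sqrt(s(152) + p) = sqrt((378 + 152) + 1/513) = sqrt(530 + 1/513) = sqrt(271891/513) = sqrt(15497787)/171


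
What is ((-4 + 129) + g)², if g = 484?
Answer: 370881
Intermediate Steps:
((-4 + 129) + g)² = ((-4 + 129) + 484)² = (125 + 484)² = 609² = 370881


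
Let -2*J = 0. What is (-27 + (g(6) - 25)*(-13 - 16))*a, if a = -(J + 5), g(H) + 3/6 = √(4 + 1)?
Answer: -7125/2 + 145*√5 ≈ -3238.3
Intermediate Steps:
J = 0 (J = -½*0 = 0)
g(H) = -½ + √5 (g(H) = -½ + √(4 + 1) = -½ + √5)
a = -5 (a = -(0 + 5) = -1*5 = -5)
(-27 + (g(6) - 25)*(-13 - 16))*a = (-27 + ((-½ + √5) - 25)*(-13 - 16))*(-5) = (-27 + (-51/2 + √5)*(-29))*(-5) = (-27 + (1479/2 - 29*√5))*(-5) = (1425/2 - 29*√5)*(-5) = -7125/2 + 145*√5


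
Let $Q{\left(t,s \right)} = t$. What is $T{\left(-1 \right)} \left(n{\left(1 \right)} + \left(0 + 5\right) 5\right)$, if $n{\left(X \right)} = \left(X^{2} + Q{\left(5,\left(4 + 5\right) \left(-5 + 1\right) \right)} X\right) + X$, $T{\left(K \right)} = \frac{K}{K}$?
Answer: $32$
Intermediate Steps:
$T{\left(K \right)} = 1$
$n{\left(X \right)} = X^{2} + 6 X$ ($n{\left(X \right)} = \left(X^{2} + 5 X\right) + X = X^{2} + 6 X$)
$T{\left(-1 \right)} \left(n{\left(1 \right)} + \left(0 + 5\right) 5\right) = 1 \left(1 \left(6 + 1\right) + \left(0 + 5\right) 5\right) = 1 \left(1 \cdot 7 + 5 \cdot 5\right) = 1 \left(7 + 25\right) = 1 \cdot 32 = 32$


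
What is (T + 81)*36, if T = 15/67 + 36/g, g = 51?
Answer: 3359448/1139 ≈ 2949.5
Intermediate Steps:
T = 1059/1139 (T = 15/67 + 36/51 = 15*(1/67) + 36*(1/51) = 15/67 + 12/17 = 1059/1139 ≈ 0.92976)
(T + 81)*36 = (1059/1139 + 81)*36 = (93318/1139)*36 = 3359448/1139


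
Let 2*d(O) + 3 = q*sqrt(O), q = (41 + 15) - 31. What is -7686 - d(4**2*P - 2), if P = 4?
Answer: -15369/2 - 25*sqrt(62)/2 ≈ -7782.9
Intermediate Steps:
q = 25 (q = 56 - 31 = 25)
d(O) = -3/2 + 25*sqrt(O)/2 (d(O) = -3/2 + (25*sqrt(O))/2 = -3/2 + 25*sqrt(O)/2)
-7686 - d(4**2*P - 2) = -7686 - (-3/2 + 25*sqrt(4**2*4 - 2)/2) = -7686 - (-3/2 + 25*sqrt(16*4 - 2)/2) = -7686 - (-3/2 + 25*sqrt(64 - 2)/2) = -7686 - (-3/2 + 25*sqrt(62)/2) = -7686 + (3/2 - 25*sqrt(62)/2) = -15369/2 - 25*sqrt(62)/2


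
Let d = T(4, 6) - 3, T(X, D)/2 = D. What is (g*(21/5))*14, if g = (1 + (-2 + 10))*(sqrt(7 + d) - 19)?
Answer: -7938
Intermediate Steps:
T(X, D) = 2*D
d = 9 (d = 2*6 - 3 = 12 - 3 = 9)
g = -135 (g = (1 + (-2 + 10))*(sqrt(7 + 9) - 19) = (1 + 8)*(sqrt(16) - 19) = 9*(4 - 19) = 9*(-15) = -135)
(g*(21/5))*14 = -2835/5*14 = -135*21/5*14 = -567*14 = -7938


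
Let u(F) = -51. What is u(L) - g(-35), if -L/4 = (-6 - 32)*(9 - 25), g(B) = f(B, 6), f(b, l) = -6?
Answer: -45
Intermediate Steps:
g(B) = -6
L = -2432 (L = -4*(-6 - 32)*(9 - 25) = -(-152)*(-16) = -4*608 = -2432)
u(L) - g(-35) = -51 - 1*(-6) = -51 + 6 = -45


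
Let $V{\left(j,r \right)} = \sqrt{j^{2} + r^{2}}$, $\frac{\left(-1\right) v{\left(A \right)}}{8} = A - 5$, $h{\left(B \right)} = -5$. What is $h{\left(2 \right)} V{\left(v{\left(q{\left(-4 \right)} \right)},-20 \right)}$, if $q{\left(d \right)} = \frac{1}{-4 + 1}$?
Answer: $- \frac{20 \sqrt{1249}}{3} \approx -235.61$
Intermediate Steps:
$q{\left(d \right)} = - \frac{1}{3}$ ($q{\left(d \right)} = \frac{1}{-3} = - \frac{1}{3}$)
$v{\left(A \right)} = 40 - 8 A$ ($v{\left(A \right)} = - 8 \left(A - 5\right) = - 8 \left(-5 + A\right) = 40 - 8 A$)
$h{\left(2 \right)} V{\left(v{\left(q{\left(-4 \right)} \right)},-20 \right)} = - 5 \sqrt{\left(40 - - \frac{8}{3}\right)^{2} + \left(-20\right)^{2}} = - 5 \sqrt{\left(40 + \frac{8}{3}\right)^{2} + 400} = - 5 \sqrt{\left(\frac{128}{3}\right)^{2} + 400} = - 5 \sqrt{\frac{16384}{9} + 400} = - 5 \sqrt{\frac{19984}{9}} = - 5 \frac{4 \sqrt{1249}}{3} = - \frac{20 \sqrt{1249}}{3}$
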